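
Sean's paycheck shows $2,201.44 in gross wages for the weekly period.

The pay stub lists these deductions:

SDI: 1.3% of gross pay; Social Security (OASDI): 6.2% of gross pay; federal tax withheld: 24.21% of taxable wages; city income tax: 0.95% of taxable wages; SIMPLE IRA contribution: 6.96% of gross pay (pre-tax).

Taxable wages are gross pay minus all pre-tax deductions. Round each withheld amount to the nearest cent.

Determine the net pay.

SIMPLE IRA contribution: $2,201.44 × 0.0696 = $153.22
Taxable wages = $2,201.44 − $153.22 = $2,048.22
City income tax: $2,048.22 × 0.0095 = $19.46
Federal tax withheld: $2,048.22 × 0.2421 = $495.87
SDI: $2,201.44 × 0.013 = $28.62
Social Security (OASDI): $2,201.44 × 0.062 = $136.49
Total deductions = $153.22 + $19.46 + $495.87 + $28.62 + $136.49 = $833.66
Net pay = $2,201.44 − $833.66 = $1,367.78

$1,367.78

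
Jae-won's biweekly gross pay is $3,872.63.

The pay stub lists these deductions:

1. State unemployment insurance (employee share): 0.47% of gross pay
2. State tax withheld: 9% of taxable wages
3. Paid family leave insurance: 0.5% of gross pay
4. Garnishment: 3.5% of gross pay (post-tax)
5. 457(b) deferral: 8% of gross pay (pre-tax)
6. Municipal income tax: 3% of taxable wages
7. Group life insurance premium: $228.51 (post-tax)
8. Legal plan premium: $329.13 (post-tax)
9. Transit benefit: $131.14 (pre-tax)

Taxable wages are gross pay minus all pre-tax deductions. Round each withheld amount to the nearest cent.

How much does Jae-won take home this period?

$2,289.14

457(b) deferral: $3,872.63 × 0.08 = $309.81
Transit benefit: $131.14
Pre-tax total = $309.81 + $131.14 = $440.95
Taxable wages = $3,872.63 − $440.95 = $3,431.68
Municipal income tax: $3,431.68 × 0.03 = $102.95
State tax withheld: $3,431.68 × 0.09 = $308.85
Paid family leave insurance: $3,872.63 × 0.005 = $19.36
State unemployment insurance (employee share): $3,872.63 × 0.0047 = $18.20
Group life insurance premium: $228.51
Garnishment: $3,872.63 × 0.035 = $135.54
Legal plan premium: $329.13
Total deductions = $309.81 + $131.14 + $102.95 + $308.85 + $19.36 + $18.20 + $228.51 + $135.54 + $329.13 = $1,583.49
Net pay = $3,872.63 − $1,583.49 = $2,289.14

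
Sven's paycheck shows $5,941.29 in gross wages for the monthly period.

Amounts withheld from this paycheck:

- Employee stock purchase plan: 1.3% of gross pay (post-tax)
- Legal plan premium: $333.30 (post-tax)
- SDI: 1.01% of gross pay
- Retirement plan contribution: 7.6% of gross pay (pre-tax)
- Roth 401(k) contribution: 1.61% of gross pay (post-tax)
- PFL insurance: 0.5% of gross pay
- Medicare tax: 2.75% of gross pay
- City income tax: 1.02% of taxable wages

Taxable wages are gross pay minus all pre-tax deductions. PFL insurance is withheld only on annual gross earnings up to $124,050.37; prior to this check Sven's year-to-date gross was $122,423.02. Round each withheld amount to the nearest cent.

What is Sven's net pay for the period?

Retirement plan contribution: $5,941.29 × 0.076 = $451.54
Taxable wages = $5,941.29 − $451.54 = $5,489.75
City income tax: $5,489.75 × 0.0102 = $56.00
PFL insurance: only $124,050.37 − $122,423.02 = $1,627.35 of this check is subject → $1,627.35 × 0.005 = $8.14
Medicare tax: $5,941.29 × 0.0275 = $163.39
SDI: $5,941.29 × 0.0101 = $60.01
Employee stock purchase plan: $5,941.29 × 0.013 = $77.24
Legal plan premium: $333.30
Roth 401(k) contribution: $5,941.29 × 0.0161 = $95.65
Total deductions = $451.54 + $56.00 + $8.14 + $163.39 + $60.01 + $77.24 + $333.30 + $95.65 = $1,245.27
Net pay = $5,941.29 − $1,245.27 = $4,696.02

$4,696.02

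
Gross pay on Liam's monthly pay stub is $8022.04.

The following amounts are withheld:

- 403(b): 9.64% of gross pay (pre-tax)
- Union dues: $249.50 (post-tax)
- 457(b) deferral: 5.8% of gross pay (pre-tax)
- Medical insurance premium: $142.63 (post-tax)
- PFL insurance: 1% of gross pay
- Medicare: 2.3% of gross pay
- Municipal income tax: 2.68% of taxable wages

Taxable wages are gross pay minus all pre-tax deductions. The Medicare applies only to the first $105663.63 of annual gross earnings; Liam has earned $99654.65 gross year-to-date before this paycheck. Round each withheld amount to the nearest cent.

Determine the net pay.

$5991.08

457(b) deferral: $8022.04 × 0.058 = $465.28
403(b): $8022.04 × 0.0964 = $773.32
Pre-tax total = $465.28 + $773.32 = $1238.60
Taxable wages = $8022.04 − $1238.60 = $6783.44
Municipal income tax: $6783.44 × 0.0268 = $181.80
Medicare: only $105663.63 − $99654.65 = $6008.98 of this check is subject → $6008.98 × 0.023 = $138.21
PFL insurance: $8022.04 × 0.01 = $80.22
Medical insurance premium: $142.63
Union dues: $249.50
Total deductions = $465.28 + $773.32 + $181.80 + $138.21 + $80.22 + $142.63 + $249.50 = $2030.96
Net pay = $8022.04 − $2030.96 = $5991.08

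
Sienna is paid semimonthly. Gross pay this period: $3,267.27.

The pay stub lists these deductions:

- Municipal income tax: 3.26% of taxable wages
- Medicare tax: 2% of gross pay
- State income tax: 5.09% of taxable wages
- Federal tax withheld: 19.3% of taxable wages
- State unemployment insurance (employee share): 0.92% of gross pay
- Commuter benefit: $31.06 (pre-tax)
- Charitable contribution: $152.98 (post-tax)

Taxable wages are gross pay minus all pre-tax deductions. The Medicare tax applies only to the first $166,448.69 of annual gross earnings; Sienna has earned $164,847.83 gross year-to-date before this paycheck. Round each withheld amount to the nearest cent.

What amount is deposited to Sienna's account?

Commuter benefit: $31.06
Taxable wages = $3,267.27 − $31.06 = $3,236.21
Federal tax withheld: $3,236.21 × 0.193 = $624.59
Municipal income tax: $3,236.21 × 0.0326 = $105.50
State income tax: $3,236.21 × 0.0509 = $164.72
State unemployment insurance (employee share): $3,267.27 × 0.0092 = $30.06
Medicare tax: only $166,448.69 − $164,847.83 = $1,600.86 of this check is subject → $1,600.86 × 0.02 = $32.02
Charitable contribution: $152.98
Total deductions = $31.06 + $624.59 + $105.50 + $164.72 + $30.06 + $32.02 + $152.98 = $1,140.93
Net pay = $3,267.27 − $1,140.93 = $2,126.34

$2,126.34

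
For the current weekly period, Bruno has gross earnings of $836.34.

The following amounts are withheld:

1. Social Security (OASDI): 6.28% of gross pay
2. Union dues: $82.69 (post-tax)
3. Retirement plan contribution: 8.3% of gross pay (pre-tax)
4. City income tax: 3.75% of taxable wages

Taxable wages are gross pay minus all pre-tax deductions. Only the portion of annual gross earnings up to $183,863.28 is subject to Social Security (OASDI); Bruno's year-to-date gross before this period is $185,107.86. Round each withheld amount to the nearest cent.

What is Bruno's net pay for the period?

$655.47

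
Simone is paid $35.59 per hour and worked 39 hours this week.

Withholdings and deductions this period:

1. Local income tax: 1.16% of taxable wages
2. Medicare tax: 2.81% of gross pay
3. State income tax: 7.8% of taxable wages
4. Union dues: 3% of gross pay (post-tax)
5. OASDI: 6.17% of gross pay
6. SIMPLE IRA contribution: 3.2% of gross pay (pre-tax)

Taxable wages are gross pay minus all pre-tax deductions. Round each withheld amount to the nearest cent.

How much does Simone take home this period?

$1056.92

Gross pay: 39 × $35.59 = $1388.01
SIMPLE IRA contribution: $1388.01 × 0.032 = $44.42
Taxable wages = $1388.01 − $44.42 = $1343.59
State income tax: $1343.59 × 0.078 = $104.80
Local income tax: $1343.59 × 0.0116 = $15.59
OASDI: $1388.01 × 0.0617 = $85.64
Medicare tax: $1388.01 × 0.0281 = $39.00
Union dues: $1388.01 × 0.03 = $41.64
Total deductions = $44.42 + $104.80 + $15.59 + $85.64 + $39.00 + $41.64 = $331.09
Net pay = $1388.01 − $331.09 = $1056.92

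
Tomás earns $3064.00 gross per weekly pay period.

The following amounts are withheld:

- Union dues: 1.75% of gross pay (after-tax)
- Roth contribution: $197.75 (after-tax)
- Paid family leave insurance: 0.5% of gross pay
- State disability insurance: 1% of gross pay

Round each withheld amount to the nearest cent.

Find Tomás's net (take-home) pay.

$2766.67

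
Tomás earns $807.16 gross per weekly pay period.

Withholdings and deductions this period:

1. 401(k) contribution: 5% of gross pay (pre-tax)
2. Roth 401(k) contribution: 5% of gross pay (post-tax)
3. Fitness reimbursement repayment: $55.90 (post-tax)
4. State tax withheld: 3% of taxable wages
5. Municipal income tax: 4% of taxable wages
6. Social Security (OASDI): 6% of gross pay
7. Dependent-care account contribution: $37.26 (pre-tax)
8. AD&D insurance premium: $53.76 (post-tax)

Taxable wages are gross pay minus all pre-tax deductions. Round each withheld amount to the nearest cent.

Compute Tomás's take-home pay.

401(k) contribution: $807.16 × 0.05 = $40.36
Dependent-care account contribution: $37.26
Pre-tax total = $40.36 + $37.26 = $77.62
Taxable wages = $807.16 − $77.62 = $729.54
Municipal income tax: $729.54 × 0.04 = $29.18
State tax withheld: $729.54 × 0.03 = $21.89
Social Security (OASDI): $807.16 × 0.06 = $48.43
Fitness reimbursement repayment: $55.90
AD&D insurance premium: $53.76
Roth 401(k) contribution: $807.16 × 0.05 = $40.36
Total deductions = $40.36 + $37.26 + $29.18 + $21.89 + $48.43 + $55.90 + $53.76 + $40.36 = $327.14
Net pay = $807.16 − $327.14 = $480.02

$480.02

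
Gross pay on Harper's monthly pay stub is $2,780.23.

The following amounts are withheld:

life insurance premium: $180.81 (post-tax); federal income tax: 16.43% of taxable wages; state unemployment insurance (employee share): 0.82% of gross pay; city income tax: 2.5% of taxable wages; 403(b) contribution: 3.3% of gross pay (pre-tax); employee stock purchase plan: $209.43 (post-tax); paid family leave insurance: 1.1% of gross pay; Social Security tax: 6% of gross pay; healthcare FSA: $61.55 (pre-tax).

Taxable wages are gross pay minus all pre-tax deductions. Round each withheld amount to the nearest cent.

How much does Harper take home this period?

$1,519.23

Healthcare FSA: $61.55
403(b) contribution: $2,780.23 × 0.033 = $91.75
Pre-tax total = $61.55 + $91.75 = $153.30
Taxable wages = $2,780.23 − $153.30 = $2,626.93
City income tax: $2,626.93 × 0.025 = $65.67
Federal income tax: $2,626.93 × 0.1643 = $431.60
State unemployment insurance (employee share): $2,780.23 × 0.0082 = $22.80
Paid family leave insurance: $2,780.23 × 0.011 = $30.58
Social Security tax: $2,780.23 × 0.06 = $166.81
Employee stock purchase plan: $209.43
Life insurance premium: $180.81
Total deductions = $61.55 + $91.75 + $65.67 + $431.60 + $22.80 + $30.58 + $166.81 + $209.43 + $180.81 = $1,261.00
Net pay = $2,780.23 − $1,261.00 = $1,519.23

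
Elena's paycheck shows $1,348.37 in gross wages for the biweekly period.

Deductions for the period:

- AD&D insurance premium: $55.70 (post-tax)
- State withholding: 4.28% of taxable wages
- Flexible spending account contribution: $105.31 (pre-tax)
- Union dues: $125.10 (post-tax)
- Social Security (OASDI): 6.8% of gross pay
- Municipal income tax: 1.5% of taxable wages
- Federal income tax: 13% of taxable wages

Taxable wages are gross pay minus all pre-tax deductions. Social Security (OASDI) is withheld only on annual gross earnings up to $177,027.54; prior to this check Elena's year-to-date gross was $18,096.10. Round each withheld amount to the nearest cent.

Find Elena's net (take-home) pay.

Flexible spending account contribution: $105.31
Taxable wages = $1,348.37 − $105.31 = $1,243.06
Federal income tax: $1,243.06 × 0.13 = $161.60
Municipal income tax: $1,243.06 × 0.015 = $18.65
State withholding: $1,243.06 × 0.0428 = $53.20
Social Security (OASDI): cap not yet reached, full $1,348.37 is subject → $1,348.37 × 0.068 = $91.69
Union dues: $125.10
AD&D insurance premium: $55.70
Total deductions = $105.31 + $161.60 + $18.65 + $53.20 + $91.69 + $125.10 + $55.70 = $611.25
Net pay = $1,348.37 − $611.25 = $737.12

$737.12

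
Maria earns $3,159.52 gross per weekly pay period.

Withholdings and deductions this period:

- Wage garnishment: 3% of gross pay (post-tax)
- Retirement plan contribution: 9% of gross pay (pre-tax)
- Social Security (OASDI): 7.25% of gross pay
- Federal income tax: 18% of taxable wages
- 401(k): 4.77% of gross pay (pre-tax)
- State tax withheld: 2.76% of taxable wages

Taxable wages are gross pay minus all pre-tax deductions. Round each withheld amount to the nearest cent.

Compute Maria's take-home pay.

401(k): $3,159.52 × 0.0477 = $150.71
Retirement plan contribution: $3,159.52 × 0.09 = $284.36
Pre-tax total = $150.71 + $284.36 = $435.07
Taxable wages = $3,159.52 − $435.07 = $2,724.45
State tax withheld: $2,724.45 × 0.0276 = $75.19
Federal income tax: $2,724.45 × 0.18 = $490.40
Social Security (OASDI): $3,159.52 × 0.0725 = $229.07
Wage garnishment: $3,159.52 × 0.03 = $94.79
Total deductions = $150.71 + $284.36 + $75.19 + $490.40 + $229.07 + $94.79 = $1,324.52
Net pay = $3,159.52 − $1,324.52 = $1,835.00

$1,835.00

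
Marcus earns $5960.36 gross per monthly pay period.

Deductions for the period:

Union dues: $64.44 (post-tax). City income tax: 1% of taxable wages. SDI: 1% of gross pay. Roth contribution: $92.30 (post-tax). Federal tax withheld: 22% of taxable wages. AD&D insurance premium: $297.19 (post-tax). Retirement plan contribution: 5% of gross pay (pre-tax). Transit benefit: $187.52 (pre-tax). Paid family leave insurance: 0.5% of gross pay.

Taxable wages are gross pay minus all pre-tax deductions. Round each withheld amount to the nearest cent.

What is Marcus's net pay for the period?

$3672.28

Transit benefit: $187.52
Retirement plan contribution: $5960.36 × 0.05 = $298.02
Pre-tax total = $187.52 + $298.02 = $485.54
Taxable wages = $5960.36 − $485.54 = $5474.82
Federal tax withheld: $5474.82 × 0.22 = $1204.46
City income tax: $5474.82 × 0.01 = $54.75
Paid family leave insurance: $5960.36 × 0.005 = $29.80
SDI: $5960.36 × 0.01 = $59.60
Roth contribution: $92.30
AD&D insurance premium: $297.19
Union dues: $64.44
Total deductions = $187.52 + $298.02 + $1204.46 + $54.75 + $29.80 + $59.60 + $92.30 + $297.19 + $64.44 = $2288.08
Net pay = $5960.36 − $2288.08 = $3672.28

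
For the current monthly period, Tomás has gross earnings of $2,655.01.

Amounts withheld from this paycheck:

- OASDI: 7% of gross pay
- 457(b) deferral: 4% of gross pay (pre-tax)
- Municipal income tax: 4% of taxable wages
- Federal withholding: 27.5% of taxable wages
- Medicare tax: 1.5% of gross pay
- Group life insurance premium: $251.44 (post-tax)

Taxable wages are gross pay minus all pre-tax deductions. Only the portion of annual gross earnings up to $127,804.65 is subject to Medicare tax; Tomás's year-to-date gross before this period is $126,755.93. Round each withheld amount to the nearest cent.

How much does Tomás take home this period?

457(b) deferral: $2,655.01 × 0.04 = $106.20
Taxable wages = $2,655.01 − $106.20 = $2,548.81
Federal withholding: $2,548.81 × 0.275 = $700.92
Municipal income tax: $2,548.81 × 0.04 = $101.95
OASDI: $2,655.01 × 0.07 = $185.85
Medicare tax: only $127,804.65 − $126,755.93 = $1,048.72 of this check is subject → $1,048.72 × 0.015 = $15.73
Group life insurance premium: $251.44
Total deductions = $106.20 + $700.92 + $101.95 + $185.85 + $15.73 + $251.44 = $1,362.09
Net pay = $2,655.01 − $1,362.09 = $1,292.92

$1,292.92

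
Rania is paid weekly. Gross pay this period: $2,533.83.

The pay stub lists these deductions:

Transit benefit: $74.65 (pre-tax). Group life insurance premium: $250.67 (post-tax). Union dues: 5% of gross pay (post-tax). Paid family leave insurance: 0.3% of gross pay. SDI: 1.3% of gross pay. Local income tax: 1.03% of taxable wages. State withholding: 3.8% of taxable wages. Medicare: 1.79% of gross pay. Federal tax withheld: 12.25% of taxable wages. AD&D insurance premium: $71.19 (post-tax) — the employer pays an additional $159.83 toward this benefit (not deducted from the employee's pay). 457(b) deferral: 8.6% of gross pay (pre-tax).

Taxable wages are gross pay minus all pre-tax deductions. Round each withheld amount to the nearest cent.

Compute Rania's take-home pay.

$1,324.00

Transit benefit: $74.65
457(b) deferral: $2,533.83 × 0.086 = $217.91
Pre-tax total = $74.65 + $217.91 = $292.56
Taxable wages = $2,533.83 − $292.56 = $2,241.27
Federal tax withheld: $2,241.27 × 0.1225 = $274.56
State withholding: $2,241.27 × 0.038 = $85.17
Local income tax: $2,241.27 × 0.0103 = $23.09
Paid family leave insurance: $2,533.83 × 0.003 = $7.60
Medicare: $2,533.83 × 0.0179 = $45.36
SDI: $2,533.83 × 0.013 = $32.94
AD&D insurance premium: $71.19
Union dues: $2,533.83 × 0.05 = $126.69
Group life insurance premium: $250.67
(Employer's $159.83 toward AD&D insurance premium is not withheld from the employee.)
Total deductions = $74.65 + $217.91 + $274.56 + $85.17 + $23.09 + $7.60 + $45.36 + $32.94 + $71.19 + $126.69 + $250.67 = $1,209.83
Net pay = $2,533.83 − $1,209.83 = $1,324.00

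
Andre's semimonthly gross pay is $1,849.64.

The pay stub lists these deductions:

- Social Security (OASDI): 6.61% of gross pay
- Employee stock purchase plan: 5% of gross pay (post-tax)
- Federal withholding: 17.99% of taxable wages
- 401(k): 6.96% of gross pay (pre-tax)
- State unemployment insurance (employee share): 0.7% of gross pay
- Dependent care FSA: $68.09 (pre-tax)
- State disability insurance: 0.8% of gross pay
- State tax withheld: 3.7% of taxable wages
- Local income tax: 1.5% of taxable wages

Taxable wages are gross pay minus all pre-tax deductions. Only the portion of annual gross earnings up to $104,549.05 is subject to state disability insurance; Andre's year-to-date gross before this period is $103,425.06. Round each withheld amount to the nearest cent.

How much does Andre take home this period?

$1,032.86

401(k): $1,849.64 × 0.0696 = $128.73
Dependent care FSA: $68.09
Pre-tax total = $128.73 + $68.09 = $196.82
Taxable wages = $1,849.64 − $196.82 = $1,652.82
Local income tax: $1,652.82 × 0.015 = $24.79
State tax withheld: $1,652.82 × 0.037 = $61.15
Federal withholding: $1,652.82 × 0.1799 = $297.34
State unemployment insurance (employee share): $1,849.64 × 0.007 = $12.95
Social Security (OASDI): $1,849.64 × 0.0661 = $122.26
State disability insurance: only $104,549.05 − $103,425.06 = $1,123.99 of this check is subject → $1,123.99 × 0.008 = $8.99
Employee stock purchase plan: $1,849.64 × 0.05 = $92.48
Total deductions = $128.73 + $68.09 + $24.79 + $61.15 + $297.34 + $12.95 + $122.26 + $8.99 + $92.48 = $816.78
Net pay = $1,849.64 − $816.78 = $1,032.86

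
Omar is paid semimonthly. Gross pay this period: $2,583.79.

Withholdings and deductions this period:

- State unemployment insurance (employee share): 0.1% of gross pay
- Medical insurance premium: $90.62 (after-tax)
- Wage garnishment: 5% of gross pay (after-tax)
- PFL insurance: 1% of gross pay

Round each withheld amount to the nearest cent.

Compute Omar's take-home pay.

State unemployment insurance (employee share): $2,583.79 × 0.001 = $2.58
PFL insurance: $2,583.79 × 0.01 = $25.84
Medical insurance premium: $90.62
Wage garnishment: $2,583.79 × 0.05 = $129.19
Total deductions = $2.58 + $25.84 + $90.62 + $129.19 = $248.23
Net pay = $2,583.79 − $248.23 = $2,335.56

$2,335.56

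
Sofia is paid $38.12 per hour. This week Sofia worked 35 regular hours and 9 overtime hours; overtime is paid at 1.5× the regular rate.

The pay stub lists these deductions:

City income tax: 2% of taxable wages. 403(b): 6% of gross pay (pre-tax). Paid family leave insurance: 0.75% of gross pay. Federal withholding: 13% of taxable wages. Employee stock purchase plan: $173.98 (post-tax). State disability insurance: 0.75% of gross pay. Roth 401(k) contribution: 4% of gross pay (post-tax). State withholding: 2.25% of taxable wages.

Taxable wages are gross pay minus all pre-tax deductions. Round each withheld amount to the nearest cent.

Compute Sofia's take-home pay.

Regular pay: 35 × $38.12 = $1,334.20
Overtime pay: 9 × $38.12 × 1.5 = $514.62
Gross pay = $1,334.20 + $514.62 = $1,848.82
403(b): $1,848.82 × 0.06 = $110.93
Taxable wages = $1,848.82 − $110.93 = $1,737.89
Federal withholding: $1,737.89 × 0.13 = $225.93
State withholding: $1,737.89 × 0.0225 = $39.10
City income tax: $1,737.89 × 0.02 = $34.76
State disability insurance: $1,848.82 × 0.0075 = $13.87
Paid family leave insurance: $1,848.82 × 0.0075 = $13.87
Employee stock purchase plan: $173.98
Roth 401(k) contribution: $1,848.82 × 0.04 = $73.95
Total deductions = $110.93 + $225.93 + $39.10 + $34.76 + $13.87 + $13.87 + $173.98 + $73.95 = $686.39
Net pay = $1,848.82 − $686.39 = $1,162.43

$1,162.43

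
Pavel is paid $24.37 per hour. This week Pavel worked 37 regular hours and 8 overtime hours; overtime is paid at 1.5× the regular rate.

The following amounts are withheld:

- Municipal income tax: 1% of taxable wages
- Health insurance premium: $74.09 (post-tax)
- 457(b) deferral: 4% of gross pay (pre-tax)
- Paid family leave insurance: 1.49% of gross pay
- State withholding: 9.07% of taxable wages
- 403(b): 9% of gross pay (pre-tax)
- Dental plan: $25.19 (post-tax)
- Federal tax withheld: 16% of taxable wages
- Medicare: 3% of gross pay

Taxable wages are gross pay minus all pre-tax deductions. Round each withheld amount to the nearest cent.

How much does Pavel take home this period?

$615.16

Regular pay: 37 × $24.37 = $901.69
Overtime pay: 8 × $24.37 × 1.5 = $292.44
Gross pay = $901.69 + $292.44 = $1,194.13
457(b) deferral: $1,194.13 × 0.04 = $47.77
403(b): $1,194.13 × 0.09 = $107.47
Pre-tax total = $47.77 + $107.47 = $155.24
Taxable wages = $1,194.13 − $155.24 = $1,038.89
Federal tax withheld: $1,038.89 × 0.16 = $166.22
State withholding: $1,038.89 × 0.0907 = $94.23
Municipal income tax: $1,038.89 × 0.01 = $10.39
Medicare: $1,194.13 × 0.03 = $35.82
Paid family leave insurance: $1,194.13 × 0.0149 = $17.79
Health insurance premium: $74.09
Dental plan: $25.19
Total deductions = $47.77 + $107.47 + $166.22 + $94.23 + $10.39 + $35.82 + $17.79 + $74.09 + $25.19 = $578.97
Net pay = $1,194.13 − $578.97 = $615.16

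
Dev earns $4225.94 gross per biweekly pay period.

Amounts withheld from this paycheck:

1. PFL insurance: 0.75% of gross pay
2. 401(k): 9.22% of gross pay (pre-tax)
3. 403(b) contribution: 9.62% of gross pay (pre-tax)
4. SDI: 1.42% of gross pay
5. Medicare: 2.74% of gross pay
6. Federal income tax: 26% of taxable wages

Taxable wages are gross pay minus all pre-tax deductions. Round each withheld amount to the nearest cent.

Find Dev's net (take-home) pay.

$2330.54

401(k): $4225.94 × 0.0922 = $389.63
403(b) contribution: $4225.94 × 0.0962 = $406.54
Pre-tax total = $389.63 + $406.54 = $796.17
Taxable wages = $4225.94 − $796.17 = $3429.77
Federal income tax: $3429.77 × 0.26 = $891.74
SDI: $4225.94 × 0.0142 = $60.01
Medicare: $4225.94 × 0.0274 = $115.79
PFL insurance: $4225.94 × 0.0075 = $31.69
Total deductions = $389.63 + $406.54 + $891.74 + $60.01 + $115.79 + $31.69 = $1895.40
Net pay = $4225.94 − $1895.40 = $2330.54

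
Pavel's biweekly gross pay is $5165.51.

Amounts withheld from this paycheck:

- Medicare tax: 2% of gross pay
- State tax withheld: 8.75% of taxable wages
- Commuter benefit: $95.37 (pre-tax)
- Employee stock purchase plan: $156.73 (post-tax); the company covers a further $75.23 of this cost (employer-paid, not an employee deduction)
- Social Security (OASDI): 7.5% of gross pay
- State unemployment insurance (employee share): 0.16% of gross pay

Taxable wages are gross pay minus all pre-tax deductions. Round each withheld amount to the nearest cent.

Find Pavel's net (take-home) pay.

$3970.79

Commuter benefit: $95.37
Taxable wages = $5165.51 − $95.37 = $5070.14
State tax withheld: $5070.14 × 0.0875 = $443.64
State unemployment insurance (employee share): $5165.51 × 0.0016 = $8.26
Social Security (OASDI): $5165.51 × 0.075 = $387.41
Medicare tax: $5165.51 × 0.02 = $103.31
Employee stock purchase plan: $156.73
(Employer's $75.23 toward employee stock purchase plan is not withheld from the employee.)
Total deductions = $95.37 + $443.64 + $8.26 + $387.41 + $103.31 + $156.73 = $1194.72
Net pay = $5165.51 − $1194.72 = $3970.79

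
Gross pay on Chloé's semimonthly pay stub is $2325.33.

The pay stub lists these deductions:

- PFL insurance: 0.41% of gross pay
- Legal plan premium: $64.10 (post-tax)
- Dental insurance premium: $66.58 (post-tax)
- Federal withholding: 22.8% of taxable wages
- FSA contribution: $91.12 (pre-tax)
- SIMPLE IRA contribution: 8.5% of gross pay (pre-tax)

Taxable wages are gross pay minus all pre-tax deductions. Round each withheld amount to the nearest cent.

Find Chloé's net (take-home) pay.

$1432.01

FSA contribution: $91.12
SIMPLE IRA contribution: $2325.33 × 0.085 = $197.65
Pre-tax total = $91.12 + $197.65 = $288.77
Taxable wages = $2325.33 − $288.77 = $2036.56
Federal withholding: $2036.56 × 0.228 = $464.34
PFL insurance: $2325.33 × 0.0041 = $9.53
Legal plan premium: $64.10
Dental insurance premium: $66.58
Total deductions = $91.12 + $197.65 + $464.34 + $9.53 + $64.10 + $66.58 = $893.32
Net pay = $2325.33 − $893.32 = $1432.01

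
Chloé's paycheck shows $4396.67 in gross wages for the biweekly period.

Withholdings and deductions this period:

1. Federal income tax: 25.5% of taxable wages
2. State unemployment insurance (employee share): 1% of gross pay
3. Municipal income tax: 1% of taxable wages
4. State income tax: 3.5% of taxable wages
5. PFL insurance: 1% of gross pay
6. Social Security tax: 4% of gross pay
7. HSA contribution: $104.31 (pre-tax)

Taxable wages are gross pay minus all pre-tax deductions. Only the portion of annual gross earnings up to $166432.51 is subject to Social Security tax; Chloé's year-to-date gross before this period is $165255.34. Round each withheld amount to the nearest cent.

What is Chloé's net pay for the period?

$2869.63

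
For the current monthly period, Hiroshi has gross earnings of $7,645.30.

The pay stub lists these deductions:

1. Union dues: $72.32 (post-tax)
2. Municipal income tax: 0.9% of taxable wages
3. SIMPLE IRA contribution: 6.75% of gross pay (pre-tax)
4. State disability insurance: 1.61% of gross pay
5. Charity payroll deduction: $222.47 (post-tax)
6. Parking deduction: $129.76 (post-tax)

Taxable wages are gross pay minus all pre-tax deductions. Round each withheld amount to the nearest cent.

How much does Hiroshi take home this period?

SIMPLE IRA contribution: $7,645.30 × 0.0675 = $516.06
Taxable wages = $7,645.30 − $516.06 = $7,129.24
Municipal income tax: $7,129.24 × 0.009 = $64.16
State disability insurance: $7,645.30 × 0.0161 = $123.09
Charity payroll deduction: $222.47
Union dues: $72.32
Parking deduction: $129.76
Total deductions = $516.06 + $64.16 + $123.09 + $222.47 + $72.32 + $129.76 = $1,127.86
Net pay = $7,645.30 − $1,127.86 = $6,517.44

$6,517.44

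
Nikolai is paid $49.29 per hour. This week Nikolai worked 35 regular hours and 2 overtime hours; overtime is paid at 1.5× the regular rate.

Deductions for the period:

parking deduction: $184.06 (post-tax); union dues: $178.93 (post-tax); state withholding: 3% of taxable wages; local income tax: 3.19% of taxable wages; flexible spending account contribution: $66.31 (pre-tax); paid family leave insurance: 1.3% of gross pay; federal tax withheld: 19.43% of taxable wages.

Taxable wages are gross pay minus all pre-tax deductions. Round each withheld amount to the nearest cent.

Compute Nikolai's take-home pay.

Regular pay: 35 × $49.29 = $1,725.15
Overtime pay: 2 × $49.29 × 1.5 = $147.87
Gross pay = $1,725.15 + $147.87 = $1,873.02
Flexible spending account contribution: $66.31
Taxable wages = $1,873.02 − $66.31 = $1,806.71
State withholding: $1,806.71 × 0.03 = $54.20
Federal tax withheld: $1,806.71 × 0.1943 = $351.04
Local income tax: $1,806.71 × 0.0319 = $57.63
Paid family leave insurance: $1,873.02 × 0.013 = $24.35
Union dues: $178.93
Parking deduction: $184.06
Total deductions = $66.31 + $54.20 + $351.04 + $57.63 + $24.35 + $178.93 + $184.06 = $916.52
Net pay = $1,873.02 − $916.52 = $956.50

$956.50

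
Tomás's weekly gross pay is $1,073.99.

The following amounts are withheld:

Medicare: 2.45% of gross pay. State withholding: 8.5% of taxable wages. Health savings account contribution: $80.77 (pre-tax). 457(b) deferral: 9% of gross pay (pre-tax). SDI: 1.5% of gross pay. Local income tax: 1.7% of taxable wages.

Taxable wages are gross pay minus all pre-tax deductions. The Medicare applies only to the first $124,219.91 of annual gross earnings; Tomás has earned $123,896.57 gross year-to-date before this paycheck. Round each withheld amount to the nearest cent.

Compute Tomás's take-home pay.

Health savings account contribution: $80.77
457(b) deferral: $1,073.99 × 0.09 = $96.66
Pre-tax total = $80.77 + $96.66 = $177.43
Taxable wages = $1,073.99 − $177.43 = $896.56
State withholding: $896.56 × 0.085 = $76.21
Local income tax: $896.56 × 0.017 = $15.24
Medicare: only $124,219.91 − $123,896.57 = $323.34 of this check is subject → $323.34 × 0.0245 = $7.92
SDI: $1,073.99 × 0.015 = $16.11
Total deductions = $80.77 + $96.66 + $76.21 + $15.24 + $7.92 + $16.11 = $292.91
Net pay = $1,073.99 − $292.91 = $781.08

$781.08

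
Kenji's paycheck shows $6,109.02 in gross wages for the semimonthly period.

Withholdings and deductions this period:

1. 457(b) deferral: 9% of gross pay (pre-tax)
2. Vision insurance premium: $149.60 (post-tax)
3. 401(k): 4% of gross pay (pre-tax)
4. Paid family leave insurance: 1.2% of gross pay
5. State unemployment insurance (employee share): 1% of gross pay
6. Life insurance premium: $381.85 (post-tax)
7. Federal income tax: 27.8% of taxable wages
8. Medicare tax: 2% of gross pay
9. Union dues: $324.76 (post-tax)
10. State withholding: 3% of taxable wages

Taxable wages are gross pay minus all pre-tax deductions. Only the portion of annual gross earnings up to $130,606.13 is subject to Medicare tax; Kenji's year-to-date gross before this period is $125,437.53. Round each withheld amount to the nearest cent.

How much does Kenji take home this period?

$2,583.89

401(k): $6,109.02 × 0.04 = $244.36
457(b) deferral: $6,109.02 × 0.09 = $549.81
Pre-tax total = $244.36 + $549.81 = $794.17
Taxable wages = $6,109.02 − $794.17 = $5,314.85
Federal income tax: $5,314.85 × 0.278 = $1,477.53
State withholding: $5,314.85 × 0.03 = $159.45
State unemployment insurance (employee share): $6,109.02 × 0.01 = $61.09
Medicare tax: only $130,606.13 − $125,437.53 = $5,168.60 of this check is subject → $5,168.60 × 0.02 = $103.37
Paid family leave insurance: $6,109.02 × 0.012 = $73.31
Vision insurance premium: $149.60
Life insurance premium: $381.85
Union dues: $324.76
Total deductions = $244.36 + $549.81 + $1,477.53 + $159.45 + $61.09 + $103.37 + $73.31 + $149.60 + $381.85 + $324.76 = $3,525.13
Net pay = $6,109.02 − $3,525.13 = $2,583.89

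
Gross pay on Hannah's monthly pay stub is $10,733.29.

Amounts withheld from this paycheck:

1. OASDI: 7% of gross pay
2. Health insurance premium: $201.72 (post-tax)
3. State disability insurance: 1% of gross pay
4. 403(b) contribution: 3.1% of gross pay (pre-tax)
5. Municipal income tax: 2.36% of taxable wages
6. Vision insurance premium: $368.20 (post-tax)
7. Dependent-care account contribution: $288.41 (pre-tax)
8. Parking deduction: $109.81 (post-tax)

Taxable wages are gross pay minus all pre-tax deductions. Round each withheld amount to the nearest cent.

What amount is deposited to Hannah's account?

Dependent-care account contribution: $288.41
403(b) contribution: $10,733.29 × 0.031 = $332.73
Pre-tax total = $288.41 + $332.73 = $621.14
Taxable wages = $10,733.29 − $621.14 = $10,112.15
Municipal income tax: $10,112.15 × 0.0236 = $238.65
OASDI: $10,733.29 × 0.07 = $751.33
State disability insurance: $10,733.29 × 0.01 = $107.33
Parking deduction: $109.81
Vision insurance premium: $368.20
Health insurance premium: $201.72
Total deductions = $288.41 + $332.73 + $238.65 + $751.33 + $107.33 + $109.81 + $368.20 + $201.72 = $2,398.18
Net pay = $10,733.29 − $2,398.18 = $8,335.11

$8,335.11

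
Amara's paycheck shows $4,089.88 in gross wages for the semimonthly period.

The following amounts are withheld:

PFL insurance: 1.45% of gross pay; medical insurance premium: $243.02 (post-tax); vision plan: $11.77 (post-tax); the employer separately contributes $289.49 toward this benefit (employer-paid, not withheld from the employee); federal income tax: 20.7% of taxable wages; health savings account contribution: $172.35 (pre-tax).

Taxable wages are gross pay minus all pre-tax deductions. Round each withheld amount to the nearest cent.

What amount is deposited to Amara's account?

Health savings account contribution: $172.35
Taxable wages = $4,089.88 − $172.35 = $3,917.53
Federal income tax: $3,917.53 × 0.207 = $810.93
PFL insurance: $4,089.88 × 0.0145 = $59.30
Medical insurance premium: $243.02
Vision plan: $11.77
(Employer's $289.49 toward vision plan is not withheld from the employee.)
Total deductions = $172.35 + $810.93 + $59.30 + $243.02 + $11.77 = $1,297.37
Net pay = $4,089.88 − $1,297.37 = $2,792.51

$2,792.51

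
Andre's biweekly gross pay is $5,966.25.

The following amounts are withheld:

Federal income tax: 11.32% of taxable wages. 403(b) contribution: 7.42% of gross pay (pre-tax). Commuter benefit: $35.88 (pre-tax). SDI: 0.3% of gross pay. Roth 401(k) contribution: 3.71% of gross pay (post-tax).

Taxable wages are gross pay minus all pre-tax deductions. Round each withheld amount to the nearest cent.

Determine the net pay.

Commuter benefit: $35.88
403(b) contribution: $5,966.25 × 0.0742 = $442.70
Pre-tax total = $35.88 + $442.70 = $478.58
Taxable wages = $5,966.25 − $478.58 = $5,487.67
Federal income tax: $5,487.67 × 0.1132 = $621.20
SDI: $5,966.25 × 0.003 = $17.90
Roth 401(k) contribution: $5,966.25 × 0.0371 = $221.35
Total deductions = $35.88 + $442.70 + $621.20 + $17.90 + $221.35 = $1,339.03
Net pay = $5,966.25 − $1,339.03 = $4,627.22

$4,627.22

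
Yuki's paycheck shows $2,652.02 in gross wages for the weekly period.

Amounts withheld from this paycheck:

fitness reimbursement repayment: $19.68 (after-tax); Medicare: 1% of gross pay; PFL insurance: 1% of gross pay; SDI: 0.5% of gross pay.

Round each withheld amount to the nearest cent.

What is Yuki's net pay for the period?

Medicare: $2,652.02 × 0.01 = $26.52
SDI: $2,652.02 × 0.005 = $13.26
PFL insurance: $2,652.02 × 0.01 = $26.52
Fitness reimbursement repayment: $19.68
Total deductions = $26.52 + $13.26 + $26.52 + $19.68 = $85.98
Net pay = $2,652.02 − $85.98 = $2,566.04

$2,566.04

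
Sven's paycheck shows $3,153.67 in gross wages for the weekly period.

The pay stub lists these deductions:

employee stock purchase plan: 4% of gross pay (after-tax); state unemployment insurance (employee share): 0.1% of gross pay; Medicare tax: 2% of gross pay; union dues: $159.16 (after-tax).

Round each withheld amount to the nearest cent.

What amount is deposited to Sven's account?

$2,802.14

Medicare tax: $3,153.67 × 0.02 = $63.07
State unemployment insurance (employee share): $3,153.67 × 0.001 = $3.15
Union dues: $159.16
Employee stock purchase plan: $3,153.67 × 0.04 = $126.15
Total deductions = $63.07 + $3.15 + $159.16 + $126.15 = $351.53
Net pay = $3,153.67 − $351.53 = $2,802.14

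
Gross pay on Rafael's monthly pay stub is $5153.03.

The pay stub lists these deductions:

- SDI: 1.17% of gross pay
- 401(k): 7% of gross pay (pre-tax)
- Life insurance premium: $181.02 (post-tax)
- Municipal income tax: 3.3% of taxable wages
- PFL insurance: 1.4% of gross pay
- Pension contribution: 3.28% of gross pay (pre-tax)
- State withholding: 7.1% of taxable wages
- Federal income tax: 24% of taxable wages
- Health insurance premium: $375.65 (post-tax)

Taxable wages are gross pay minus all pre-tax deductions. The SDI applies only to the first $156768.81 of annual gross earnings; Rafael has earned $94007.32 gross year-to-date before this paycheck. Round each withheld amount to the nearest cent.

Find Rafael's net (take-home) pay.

$2343.79

Pension contribution: $5153.03 × 0.0328 = $169.02
401(k): $5153.03 × 0.07 = $360.71
Pre-tax total = $169.02 + $360.71 = $529.73
Taxable wages = $5153.03 − $529.73 = $4623.30
State withholding: $4623.30 × 0.071 = $328.25
Municipal income tax: $4623.30 × 0.033 = $152.57
Federal income tax: $4623.30 × 0.24 = $1109.59
SDI: cap not yet reached, full $5153.03 is subject → $5153.03 × 0.0117 = $60.29
PFL insurance: $5153.03 × 0.014 = $72.14
Health insurance premium: $375.65
Life insurance premium: $181.02
Total deductions = $169.02 + $360.71 + $328.25 + $152.57 + $1109.59 + $60.29 + $72.14 + $375.65 + $181.02 = $2809.24
Net pay = $5153.03 − $2809.24 = $2343.79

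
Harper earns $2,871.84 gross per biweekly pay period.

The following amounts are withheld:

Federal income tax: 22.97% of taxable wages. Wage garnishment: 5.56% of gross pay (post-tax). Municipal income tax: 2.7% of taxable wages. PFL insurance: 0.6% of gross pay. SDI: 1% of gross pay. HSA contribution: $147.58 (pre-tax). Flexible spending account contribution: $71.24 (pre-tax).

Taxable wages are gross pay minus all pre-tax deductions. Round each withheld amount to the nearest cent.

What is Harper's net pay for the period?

HSA contribution: $147.58
Flexible spending account contribution: $71.24
Pre-tax total = $147.58 + $71.24 = $218.82
Taxable wages = $2,871.84 − $218.82 = $2,653.02
Federal income tax: $2,653.02 × 0.2297 = $609.40
Municipal income tax: $2,653.02 × 0.027 = $71.63
SDI: $2,871.84 × 0.01 = $28.72
PFL insurance: $2,871.84 × 0.006 = $17.23
Wage garnishment: $2,871.84 × 0.0556 = $159.67
Total deductions = $147.58 + $71.24 + $609.40 + $71.63 + $28.72 + $17.23 + $159.67 = $1,105.47
Net pay = $2,871.84 − $1,105.47 = $1,766.37

$1,766.37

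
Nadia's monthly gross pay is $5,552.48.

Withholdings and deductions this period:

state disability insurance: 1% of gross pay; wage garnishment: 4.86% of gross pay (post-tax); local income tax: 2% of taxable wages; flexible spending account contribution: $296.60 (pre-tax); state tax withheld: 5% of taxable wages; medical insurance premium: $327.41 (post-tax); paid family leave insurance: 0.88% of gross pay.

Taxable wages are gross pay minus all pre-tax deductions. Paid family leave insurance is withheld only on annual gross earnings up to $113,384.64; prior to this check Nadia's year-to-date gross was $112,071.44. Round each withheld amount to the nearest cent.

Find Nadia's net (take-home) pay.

$4,223.63

Flexible spending account contribution: $296.60
Taxable wages = $5,552.48 − $296.60 = $5,255.88
Local income tax: $5,255.88 × 0.02 = $105.12
State tax withheld: $5,255.88 × 0.05 = $262.79
Paid family leave insurance: only $113,384.64 − $112,071.44 = $1,313.20 of this check is subject → $1,313.20 × 0.0088 = $11.56
State disability insurance: $5,552.48 × 0.01 = $55.52
Medical insurance premium: $327.41
Wage garnishment: $5,552.48 × 0.0486 = $269.85
Total deductions = $296.60 + $105.12 + $262.79 + $11.56 + $55.52 + $327.41 + $269.85 = $1,328.85
Net pay = $5,552.48 − $1,328.85 = $4,223.63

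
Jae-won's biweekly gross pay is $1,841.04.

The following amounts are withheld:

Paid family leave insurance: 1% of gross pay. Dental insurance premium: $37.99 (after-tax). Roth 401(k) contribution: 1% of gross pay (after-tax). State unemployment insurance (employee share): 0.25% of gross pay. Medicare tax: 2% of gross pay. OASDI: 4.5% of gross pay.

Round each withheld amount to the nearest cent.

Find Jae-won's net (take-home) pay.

$1,641.96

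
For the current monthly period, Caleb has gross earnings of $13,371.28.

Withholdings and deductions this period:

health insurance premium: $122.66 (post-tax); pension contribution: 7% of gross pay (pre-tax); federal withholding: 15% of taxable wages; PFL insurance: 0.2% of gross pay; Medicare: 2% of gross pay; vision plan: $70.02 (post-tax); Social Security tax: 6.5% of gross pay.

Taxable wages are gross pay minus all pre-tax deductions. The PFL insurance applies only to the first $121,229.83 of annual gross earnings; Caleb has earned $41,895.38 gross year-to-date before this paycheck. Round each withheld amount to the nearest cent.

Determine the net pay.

$9,214.02

Pension contribution: $13,371.28 × 0.07 = $935.99
Taxable wages = $13,371.28 − $935.99 = $12,435.29
Federal withholding: $12,435.29 × 0.15 = $1,865.29
Medicare: $13,371.28 × 0.02 = $267.43
PFL insurance: cap not yet reached, full $13,371.28 is subject → $13,371.28 × 0.002 = $26.74
Social Security tax: $13,371.28 × 0.065 = $869.13
Vision plan: $70.02
Health insurance premium: $122.66
Total deductions = $935.99 + $1,865.29 + $267.43 + $26.74 + $869.13 + $70.02 + $122.66 = $4,157.26
Net pay = $13,371.28 − $4,157.26 = $9,214.02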